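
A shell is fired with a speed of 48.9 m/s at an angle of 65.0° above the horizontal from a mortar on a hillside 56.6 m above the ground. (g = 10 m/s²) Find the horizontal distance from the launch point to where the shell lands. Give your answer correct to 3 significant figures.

Components: v_x = 48.9 cos 65.0° = 20.67 m/s, v_y = 48.9 sin 65.0° = 44.32 m/s.
Vertical: 0 = 56.6 + 44.32 t − ½(10) t² ⇒ 5.000 t² − 44.32 t − 56.6 = 0.
t = [44.32 + √(1964 + 1132)] / 10.00 = 9.996 s.
Horizontal: R = v_x · t = 20.67 × 9.996 = 207 m.

207 m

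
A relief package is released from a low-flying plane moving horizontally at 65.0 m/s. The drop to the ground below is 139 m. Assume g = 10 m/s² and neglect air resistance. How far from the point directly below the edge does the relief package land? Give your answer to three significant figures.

343 m

Initial vertical velocity is zero, so the fall time comes from h = ½ g t²: t = √(2 × 139 / 10) = 5.273 s.
Horizontal motion is uniform at 65.0 m/s, so x = 65.0 × 5.273 = 343 m.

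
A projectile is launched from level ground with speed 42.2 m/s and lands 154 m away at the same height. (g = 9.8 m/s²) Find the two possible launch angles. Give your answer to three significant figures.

Level-ground range: R = v₀² sin(2θ)/g ⇒ sin 2θ = R g / v₀² = 154×9.8/42.2² = 0.8475.
2θ = arcsin(0.8475) = 57.94° or 180° − 57.94° = 122.06°.
So θ = 29.0° or θ = 61.0°.

29.0° and 61.0°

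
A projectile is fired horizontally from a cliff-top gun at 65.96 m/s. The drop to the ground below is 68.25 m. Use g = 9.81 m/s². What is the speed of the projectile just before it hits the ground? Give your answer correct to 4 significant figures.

75.43 m/s

Fall time: t = √(2 × 68.25 / 9.81) = 3.7302 s.
At impact: v_x = 65.96 m/s (unchanged), v_y = g t = 9.81 × 3.7302 = 36.593 m/s.
Speed = √(v_x² + v_y²) = √(4350.7 + 1339.0) = 75.43 m/s.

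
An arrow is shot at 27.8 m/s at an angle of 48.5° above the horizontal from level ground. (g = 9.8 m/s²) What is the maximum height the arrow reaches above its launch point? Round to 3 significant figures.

Vertical component of launch velocity: v_y = 27.8 sin 48.5° = 20.82 m/s.
At the highest point the vertical velocity is zero, so v_y² = 2 g h_max.
h_max = (20.82)² / (2 × 9.8) = 433.5 / 19.60 = 22.1 m.

22.1 m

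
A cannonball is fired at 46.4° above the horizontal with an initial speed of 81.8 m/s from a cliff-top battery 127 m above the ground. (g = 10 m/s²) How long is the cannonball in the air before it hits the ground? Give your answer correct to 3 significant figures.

Vertical component: v_y = 81.8 sin 46.4° = 59.24 m/s.
Taking up as positive with launch at y = 127 m, landing at y = 0: 0 = 127 + 59.24 t − ½(10) t².
Solving 5.000 t² − 59.24 t − 127 = 0 gives t = [59.24 + √(59.24² + 4·5.000·127)] / 10.00 = 13.7 s.

13.7 s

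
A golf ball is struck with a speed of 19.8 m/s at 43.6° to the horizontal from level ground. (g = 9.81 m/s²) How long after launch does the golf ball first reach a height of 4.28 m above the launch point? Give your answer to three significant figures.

v_y0 = 19.8 sin 43.6° = 13.65 m/s.
Set y = v_y0 t − ½ g t² = 4.28: 4.905 t² − 13.65 t + 4.28 = 0.
t = [13.65 ± √(186.3 − 83.97)] / 9.81 = (13.65 ± 10.12) / 9.81, giving t = 0.360 s or t = 2.42 s.
The golf ball is on the way up at the first time, so t = 0.360 s.

0.360 s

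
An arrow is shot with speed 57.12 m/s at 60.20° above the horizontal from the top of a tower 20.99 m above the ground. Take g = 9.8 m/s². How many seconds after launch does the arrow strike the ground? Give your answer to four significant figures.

Vertical component: v_y = 57.12 sin 60.20° = 49.567 m/s.
Taking up as positive with launch at y = 20.99 m, landing at y = 0: 0 = 20.99 + 49.567 t − ½(9.8) t².
Solving 4.900 t² − 49.567 t − 20.99 = 0 gives t = [49.567 + √(49.567² + 4·4.900·20.99)] / 9.800 = 10.52 s.

10.52 s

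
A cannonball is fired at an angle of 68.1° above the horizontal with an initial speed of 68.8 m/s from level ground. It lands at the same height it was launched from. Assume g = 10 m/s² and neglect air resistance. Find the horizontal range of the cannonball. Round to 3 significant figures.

For level ground, R = v₀² sin(2θ) / g.
sin(2 × 68.1°) = sin 136.2° = 0.6921.
R = (68.8)² × 0.6921 / 10 = 328 m.

328 m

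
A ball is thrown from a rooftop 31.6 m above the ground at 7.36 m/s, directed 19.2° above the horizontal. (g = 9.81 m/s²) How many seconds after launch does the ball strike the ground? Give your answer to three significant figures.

Vertical component: v_y = 7.36 sin 19.2° = 2.420 m/s.
Taking up as positive with launch at y = 31.6 m, landing at y = 0: 0 = 31.6 + 2.420 t − ½(9.81) t².
Solving 4.905 t² − 2.420 t − 31.6 = 0 gives t = [2.420 + √(2.420² + 4·4.905·31.6)] / 9.810 = 2.80 s.

2.80 s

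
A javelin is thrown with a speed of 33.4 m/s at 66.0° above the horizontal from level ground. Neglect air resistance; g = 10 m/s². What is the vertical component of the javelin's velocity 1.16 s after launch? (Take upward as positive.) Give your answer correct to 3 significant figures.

Initial vertical component: v_y0 = 33.4 sin 66.0° = 30.51 m/s.
v_y(t) = v_y0 − g t = 30.51 − 10 × 1.16 = 18.9 m/s.

18.9 m/s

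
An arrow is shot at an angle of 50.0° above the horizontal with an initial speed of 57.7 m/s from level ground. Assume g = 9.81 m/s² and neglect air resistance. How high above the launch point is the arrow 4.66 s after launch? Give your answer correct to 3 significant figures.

99.5 m

v_y0 = 57.7 sin 50.0° = 44.20 m/s.
y(t) = v_y0 t − ½ g t² = 44.20×4.66 − 4.905×4.66² = 99.5 m.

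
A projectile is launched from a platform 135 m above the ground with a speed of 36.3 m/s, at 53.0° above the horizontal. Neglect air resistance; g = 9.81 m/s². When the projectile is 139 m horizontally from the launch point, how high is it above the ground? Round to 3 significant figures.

v_x = 36.3 cos 53.0° = 21.85 m/s, v_y0 = 36.3 sin 53.0° = 28.99 m/s.
Time to reach x = 139 m: t = x / v_x = 139 / 21.85 = 6.362 s.
y = 135 + v_y0 t − ½ g t² = 135 + 28.99×6.362 − 4.905×6.362² = 121 m.

121 m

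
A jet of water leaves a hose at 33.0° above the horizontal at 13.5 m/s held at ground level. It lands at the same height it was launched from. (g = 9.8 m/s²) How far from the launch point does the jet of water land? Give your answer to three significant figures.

17.0 m

Components: v_x = 13.5 cos 33.0° = 11.32 m/s, v_y = 13.5 sin 33.0° = 7.353 m/s.
Time of flight (same landing height): t = 2 v_y / g = 2 × 7.353 / 9.8 = 1.501 s.
Range: R = v_x · t = 11.32 × 1.501 = 17.0 m.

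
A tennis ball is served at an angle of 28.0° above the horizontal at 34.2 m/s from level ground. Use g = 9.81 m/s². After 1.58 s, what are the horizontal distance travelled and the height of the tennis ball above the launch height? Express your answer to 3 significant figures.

v_x = 34.2 cos 28.0° = 30.20 m/s; v_y0 = 34.2 sin 28.0° = 16.06 m/s.
x = v_x t = 30.20 × 1.58 = 47.7 m.
y = v_y0 t − ½ g t² = 16.06×1.58 − 4.905×1.58² = 13.1 m.

x = 47.7 m, y = 13.1 m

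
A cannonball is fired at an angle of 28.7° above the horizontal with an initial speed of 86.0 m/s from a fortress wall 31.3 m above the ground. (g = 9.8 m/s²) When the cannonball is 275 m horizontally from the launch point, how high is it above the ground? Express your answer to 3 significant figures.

117 m

v_x = 86.0 cos 28.7° = 75.43 m/s, v_y0 = 86.0 sin 28.7° = 41.30 m/s.
Time to reach x = 275 m: t = x / v_x = 275 / 75.43 = 3.646 s.
y = 31.3 + v_y0 t − ½ g t² = 31.3 + 41.30×3.646 − 4.900×3.646² = 117 m.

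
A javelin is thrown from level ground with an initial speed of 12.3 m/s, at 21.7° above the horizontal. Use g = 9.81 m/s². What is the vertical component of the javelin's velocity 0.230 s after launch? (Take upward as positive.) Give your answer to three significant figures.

2.29 m/s

Initial vertical component: v_y0 = 12.3 sin 21.7° = 4.548 m/s.
v_y(t) = v_y0 − g t = 4.548 − 9.81 × 0.230 = 2.29 m/s.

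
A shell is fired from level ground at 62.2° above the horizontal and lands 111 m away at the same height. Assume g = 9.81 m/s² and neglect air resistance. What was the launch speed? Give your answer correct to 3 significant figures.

36.3 m/s

On level ground, R = v₀² sin(2θ) / g, so v₀ = √(R g / sin 2θ).
sin(2 × 62.2°) = 0.8251.
v₀ = √(111 × 9.81 / 0.8251) = √1320 = 36.3 m/s.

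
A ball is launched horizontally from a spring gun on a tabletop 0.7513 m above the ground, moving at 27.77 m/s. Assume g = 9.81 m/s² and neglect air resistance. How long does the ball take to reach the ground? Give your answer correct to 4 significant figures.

The horizontal speed doesn't affect the fall. With v_y0 = 0, h = ½ g t².
t = √(2 × 0.7513 / 9.81) = √0.15317 = 0.3914 s.

0.3914 s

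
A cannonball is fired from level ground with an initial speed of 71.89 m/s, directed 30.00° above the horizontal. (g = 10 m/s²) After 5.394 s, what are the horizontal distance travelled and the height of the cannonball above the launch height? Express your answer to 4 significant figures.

x = 335.8 m, y = 48.41 m

v_x = 71.89 cos 30.00° = 62.259 m/s; v_y0 = 71.89 sin 30.00° = 35.945 m/s.
x = v_x t = 62.259 × 5.394 = 335.8 m.
y = v_y0 t − ½ g t² = 35.945×5.394 − 5.000×5.394² = 48.41 m.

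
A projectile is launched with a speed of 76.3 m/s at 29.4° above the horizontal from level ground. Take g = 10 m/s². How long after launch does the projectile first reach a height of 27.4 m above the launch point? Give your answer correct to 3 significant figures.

v_y0 = 76.3 sin 29.4° = 37.46 m/s.
Set y = v_y0 t − ½ g t² = 27.4: 5.000 t² − 37.46 t + 27.4 = 0.
t = [37.46 ± √(1403 − 548.0)] / 10 = (37.46 ± 29.24) / 10, giving t = 0.822 s or t = 6.67 s.
The projectile is on the way up at the first time, so t = 0.822 s.

0.822 s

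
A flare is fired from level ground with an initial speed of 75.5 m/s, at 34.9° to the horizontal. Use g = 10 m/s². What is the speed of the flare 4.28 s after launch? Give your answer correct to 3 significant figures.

61.9 m/s

v_x = 75.5 cos 34.9° = 61.92 m/s (constant).
v_y(t) = 75.5 sin 34.9° − g t = 43.20 − 10 × 4.28 = 0.4000 m/s.
Speed = √(v_x² + v_y²) = √(3834 + 0.1600) = 61.9 m/s.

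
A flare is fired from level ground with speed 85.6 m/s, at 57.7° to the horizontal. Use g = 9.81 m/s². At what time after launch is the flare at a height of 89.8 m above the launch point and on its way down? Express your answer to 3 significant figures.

13.4 s

v_y0 = 85.6 sin 57.7° = 72.35 m/s.
Set y = v_y0 t − ½ g t² = 89.8: 4.905 t² − 72.35 t + 89.8 = 0.
t = [72.35 ± √(5235 − 1762)] / 9.81 = (72.35 ± 58.93) / 9.81, giving t = 1.37 s or t = 13.4 s.
On the way down corresponds to the larger root: t = 13.4 s.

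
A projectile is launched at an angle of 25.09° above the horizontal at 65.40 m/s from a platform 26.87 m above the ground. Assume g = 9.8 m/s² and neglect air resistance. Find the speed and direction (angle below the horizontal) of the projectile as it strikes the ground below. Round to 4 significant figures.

v_x = 65.40 cos 25.09° = 59.229 m/s (constant).
|v_y| at impact = √((27.732)² + 2×9.8×26.87) = 35.996 m/s.
Speed = √(59.229² + 35.996²) = 69.31 m/s; angle = arctan(35.996/59.229) = 31.29° below horizontal.

69.31 m/s at 31.29° below the horizontal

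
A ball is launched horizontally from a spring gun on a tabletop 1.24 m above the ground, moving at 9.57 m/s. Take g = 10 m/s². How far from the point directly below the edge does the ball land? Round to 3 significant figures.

4.77 m

Initial vertical velocity is zero, so the fall time comes from h = ½ g t²: t = √(2 × 1.24 / 10) = 0.4980 s.
Horizontal motion is uniform at 9.57 m/s, so x = 9.57 × 0.4980 = 4.77 m.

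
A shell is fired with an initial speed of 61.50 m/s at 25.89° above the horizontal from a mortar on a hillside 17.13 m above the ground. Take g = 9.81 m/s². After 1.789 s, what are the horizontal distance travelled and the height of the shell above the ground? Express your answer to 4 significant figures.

x = 98.98 m, y = 49.47 m

v_x = 61.50 cos 25.89° = 55.327 m/s; v_y0 = 61.50 sin 25.89° = 26.854 m/s.
x = v_x t = 55.327 × 1.789 = 98.98 m.
y = 17.13 + v_y0 t − ½ g t² = 49.47 m.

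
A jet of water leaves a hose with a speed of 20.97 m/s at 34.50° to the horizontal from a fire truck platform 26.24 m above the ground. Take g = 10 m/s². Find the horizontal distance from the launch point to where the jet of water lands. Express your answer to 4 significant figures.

65.12 m

Components: v_x = 20.97 cos 34.50° = 17.282 m/s, v_y = 20.97 sin 34.50° = 11.878 m/s.
Vertical: 0 = 26.24 + 11.878 t − ½(10) t² ⇒ 5.000 t² − 11.878 t − 26.24 = 0.
t = [11.878 + √(141.09 + 524.80)] / 10.00 = 3.7683 s.
Horizontal: R = v_x · t = 17.282 × 3.7683 = 65.12 m.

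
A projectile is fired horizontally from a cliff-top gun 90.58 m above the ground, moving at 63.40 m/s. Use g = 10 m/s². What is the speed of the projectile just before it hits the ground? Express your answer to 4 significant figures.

76.36 m/s

Fall time: t = √(2 × 90.58 / 10) = 4.2563 s.
At impact: v_x = 63.40 m/s (unchanged), v_y = g t = 10 × 4.2563 = 42.563 m/s.
Speed = √(v_x² + v_y²) = √(4019.6 + 1811.6) = 76.36 m/s.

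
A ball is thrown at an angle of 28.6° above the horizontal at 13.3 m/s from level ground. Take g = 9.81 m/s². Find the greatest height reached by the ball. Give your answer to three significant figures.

2.07 m

Vertical component of launch velocity: v_y = 13.3 sin 28.6° = 6.367 m/s.
At the highest point the vertical velocity is zero, so v_y² = 2 g h_max.
h_max = (6.367)² / (2 × 9.81) = 40.54 / 19.62 = 2.07 m.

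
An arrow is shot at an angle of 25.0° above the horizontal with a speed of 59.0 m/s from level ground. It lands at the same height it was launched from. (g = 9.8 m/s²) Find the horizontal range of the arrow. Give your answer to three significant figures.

272 m

For level ground, R = v₀² sin(2θ) / g.
sin(2 × 25.0°) = sin 50.00° = 0.7660.
R = (59.0)² × 0.7660 / 9.8 = 272 m.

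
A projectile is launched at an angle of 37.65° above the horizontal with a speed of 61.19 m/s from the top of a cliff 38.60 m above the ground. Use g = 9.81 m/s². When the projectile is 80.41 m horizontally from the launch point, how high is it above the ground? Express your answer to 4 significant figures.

v_x = 61.19 cos 37.65° = 48.448 m/s, v_y0 = 61.19 sin 37.65° = 37.377 m/s.
Time to reach x = 80.41 m: t = x / v_x = 80.41 / 48.448 = 1.6597 s.
y = 38.60 + v_y0 t − ½ g t² = 38.60 + 37.377×1.6597 − 4.905×1.6597² = 87.12 m.

87.12 m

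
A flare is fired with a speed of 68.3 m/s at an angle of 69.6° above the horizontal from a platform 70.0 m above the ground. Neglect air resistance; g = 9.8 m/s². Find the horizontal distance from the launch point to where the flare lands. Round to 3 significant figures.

Components: v_x = 68.3 cos 69.6° = 23.81 m/s, v_y = 68.3 sin 69.6° = 64.02 m/s.
Vertical: 0 = 70.0 + 64.02 t − ½(9.8) t² ⇒ 4.900 t² − 64.02 t − 70.0 = 0.
t = [64.02 + √(4099 + 1372)] / 9.800 = 14.08 s.
Horizontal: R = v_x · t = 23.81 × 14.08 = 335 m.

335 m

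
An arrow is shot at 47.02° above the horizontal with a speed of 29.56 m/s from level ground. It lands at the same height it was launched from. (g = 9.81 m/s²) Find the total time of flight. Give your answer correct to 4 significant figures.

4.409 s

Vertical component: v_y = 29.56 sin 47.02° = 21.626 m/s.
For a projectile landing at launch height, time of flight is t = 2 v_y / g = 2 × 21.626 / 9.81 = 4.409 s.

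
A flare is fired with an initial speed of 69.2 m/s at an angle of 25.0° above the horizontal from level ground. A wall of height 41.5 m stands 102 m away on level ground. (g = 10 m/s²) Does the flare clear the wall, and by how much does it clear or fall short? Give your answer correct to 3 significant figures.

No — it falls 7.16 m short of clearing the wall.

v_x = 69.2 cos 25.0° = 62.72 m/s; v_y0 = 69.2 sin 25.0° = 29.25 m/s.
Time to reach the wall: t = 102 / 62.72 = 1.626 s.
Height at that point: y = 29.25×1.626 − 5.000×1.626² = 34.34 m.
That is 41.5 − 34.34 = 7.16 m below the top of the wall, so the flare does not clear it.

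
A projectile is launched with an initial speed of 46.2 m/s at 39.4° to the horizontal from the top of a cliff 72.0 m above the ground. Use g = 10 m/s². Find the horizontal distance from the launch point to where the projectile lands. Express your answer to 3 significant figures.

Components: v_x = 46.2 cos 39.4° = 35.70 m/s, v_y = 46.2 sin 39.4° = 29.32 m/s.
Vertical: 0 = 72.0 + 29.32 t − ½(10) t² ⇒ 5.000 t² − 29.32 t − 72.0 = 0.
t = [29.32 + √(859.7 + 1440)] / 10.00 = 7.728 s.
Horizontal: R = v_x · t = 35.70 × 7.728 = 276 m.

276 m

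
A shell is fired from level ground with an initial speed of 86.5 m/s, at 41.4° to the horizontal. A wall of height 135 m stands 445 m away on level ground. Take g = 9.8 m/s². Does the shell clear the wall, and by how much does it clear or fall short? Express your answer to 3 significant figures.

v_x = 86.5 cos 41.4° = 64.88 m/s; v_y0 = 86.5 sin 41.4° = 57.20 m/s.
Time to reach the wall: t = 445 / 64.88 = 6.859 s.
Height at that point: y = 57.20×6.859 − 4.900×6.859² = 161.8 m.
That is 161.8 − 135 = 26.8 m above the top of the wall, so the shell clears it.

Yes — it clears the wall by 26.8 m.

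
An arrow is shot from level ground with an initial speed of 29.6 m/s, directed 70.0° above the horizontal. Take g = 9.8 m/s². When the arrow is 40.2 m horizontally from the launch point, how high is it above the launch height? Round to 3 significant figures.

v_x = 29.6 cos 70.0° = 10.12 m/s, v_y0 = 29.6 sin 70.0° = 27.81 m/s.
Time to reach x = 40.2 m: t = x / v_x = 40.2 / 10.12 = 3.972 s.
y = v_y0 t − ½ g t² = 27.81×3.972 − 4.900×3.972² = 33.2 m.

33.2 m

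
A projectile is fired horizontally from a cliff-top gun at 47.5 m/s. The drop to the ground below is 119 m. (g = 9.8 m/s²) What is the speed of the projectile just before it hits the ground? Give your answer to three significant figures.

67.7 m/s

Fall time: t = √(2 × 119 / 9.8) = 4.928 s.
At impact: v_x = 47.5 m/s (unchanged), v_y = g t = 9.8 × 4.928 = 48.29 m/s.
Speed = √(v_x² + v_y²) = √(2256 + 2332) = 67.7 m/s.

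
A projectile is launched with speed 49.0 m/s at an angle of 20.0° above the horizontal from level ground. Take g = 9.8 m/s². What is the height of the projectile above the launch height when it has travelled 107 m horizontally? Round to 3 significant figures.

v_x = 49.0 cos 20.0° = 46.04 m/s, v_y0 = 49.0 sin 20.0° = 16.76 m/s.
Time to reach x = 107 m: t = x / v_x = 107 / 46.04 = 2.324 s.
y = v_y0 t − ½ g t² = 16.76×2.324 − 4.900×2.324² = 12.5 m.

12.5 m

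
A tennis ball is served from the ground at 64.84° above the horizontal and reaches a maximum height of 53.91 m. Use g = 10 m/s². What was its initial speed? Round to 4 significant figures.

36.28 m/s

At maximum height v_y = 0, so (v₀ sin θ)² = 2 g H.
v₀ sin 64.84° = √(2 × 10 × 53.91) = 32.836 m/s.
v₀ = 32.836 / sin 64.84° = 32.836 / 0.9051 = 36.28 m/s.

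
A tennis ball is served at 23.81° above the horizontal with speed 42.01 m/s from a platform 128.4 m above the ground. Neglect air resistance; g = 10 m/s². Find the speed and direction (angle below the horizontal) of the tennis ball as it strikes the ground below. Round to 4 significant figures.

v_x = 42.01 cos 23.81° = 38.434 m/s (constant).
|v_y| at impact = √((16.960)² + 2×10×128.4) = 53.438 m/s.
Speed = √(38.434² + 53.438²) = 65.82 m/s; angle = arctan(53.438/38.434) = 54.28° below horizontal.

65.82 m/s at 54.28° below the horizontal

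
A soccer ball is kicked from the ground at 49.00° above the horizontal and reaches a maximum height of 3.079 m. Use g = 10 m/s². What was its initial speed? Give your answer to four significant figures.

10.40 m/s

At maximum height v_y = 0, so (v₀ sin θ)² = 2 g H.
v₀ sin 49.00° = √(2 × 10 × 3.079) = 7.8473 m/s.
v₀ = 7.8473 / sin 49.00° = 7.8473 / 0.7547 = 10.40 m/s.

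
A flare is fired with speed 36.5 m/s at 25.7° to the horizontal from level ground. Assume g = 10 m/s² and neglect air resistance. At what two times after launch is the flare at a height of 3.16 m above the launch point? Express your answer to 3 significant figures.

0.214 s and 2.95 s

v_y0 = 36.5 sin 25.7° = 15.83 m/s.
Set y = v_y0 t − ½ g t² = 3.16: 5.000 t² − 15.83 t + 3.16 = 0.
t = [15.83 ± √(250.6 − 63.20)] / 10 = (15.83 ± 13.69) / 10, giving t = 0.214 s or t = 2.95 s.
So the flare is at 3.16 m at t = 0.214 s (rising) and t = 2.95 s (falling).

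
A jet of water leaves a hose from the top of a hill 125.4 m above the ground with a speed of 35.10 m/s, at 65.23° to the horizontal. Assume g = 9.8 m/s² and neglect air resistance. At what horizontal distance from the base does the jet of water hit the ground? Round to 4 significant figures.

136.3 m

Components: v_x = 35.10 cos 65.23° = 14.706 m/s, v_y = 35.10 sin 65.23° = 31.871 m/s.
Vertical: 0 = 125.4 + 31.871 t − ½(9.8) t² ⇒ 4.900 t² − 31.871 t − 125.4 = 0.
t = [31.871 + √(1015.8 + 2457.8)] / 9.800 = 9.2661 s.
Horizontal: R = v_x · t = 14.706 × 9.2661 = 136.3 m.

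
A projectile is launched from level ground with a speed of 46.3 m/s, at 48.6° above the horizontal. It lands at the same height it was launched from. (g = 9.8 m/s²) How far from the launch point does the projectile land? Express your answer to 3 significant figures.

217 m

Components: v_x = 46.3 cos 48.6° = 30.62 m/s, v_y = 46.3 sin 48.6° = 34.73 m/s.
Time of flight (same landing height): t = 2 v_y / g = 2 × 34.73 / 9.8 = 7.088 s.
Range: R = v_x · t = 30.62 × 7.088 = 217 m.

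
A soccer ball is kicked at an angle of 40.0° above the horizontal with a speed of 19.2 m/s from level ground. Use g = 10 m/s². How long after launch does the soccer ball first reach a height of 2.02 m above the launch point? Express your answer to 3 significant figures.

v_y0 = 19.2 sin 40.0° = 12.34 m/s.
Set y = v_y0 t − ½ g t² = 2.02: 5.000 t² − 12.34 t + 2.02 = 0.
t = [12.34 ± √(152.3 − 40.40)] / 10 = (12.34 ± 10.58) / 10, giving t = 0.176 s or t = 2.29 s.
The soccer ball is on the way up at the first time, so t = 0.176 s.

0.176 s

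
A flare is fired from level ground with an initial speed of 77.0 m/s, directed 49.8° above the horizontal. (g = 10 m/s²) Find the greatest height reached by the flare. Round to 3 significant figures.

173 m

Vertical component of launch velocity: v_y = 77.0 sin 49.8° = 58.81 m/s.
At the highest point the vertical velocity is zero, so v_y² = 2 g h_max.
h_max = (58.81)² / (2 × 10) = 3459 / 20.00 = 173 m.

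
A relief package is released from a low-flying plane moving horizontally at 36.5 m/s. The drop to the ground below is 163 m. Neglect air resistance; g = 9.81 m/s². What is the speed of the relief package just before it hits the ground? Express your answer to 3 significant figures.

67.3 m/s

Fall time: t = √(2 × 163 / 9.81) = 5.765 s.
At impact: v_x = 36.5 m/s (unchanged), v_y = g t = 9.81 × 5.765 = 56.55 m/s.
Speed = √(v_x² + v_y²) = √(1332 + 3198) = 67.3 m/s.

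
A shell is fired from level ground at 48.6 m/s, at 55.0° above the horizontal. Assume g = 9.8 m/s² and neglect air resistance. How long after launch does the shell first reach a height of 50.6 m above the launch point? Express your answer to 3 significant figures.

1.58 s

v_y0 = 48.6 sin 55.0° = 39.81 m/s.
Set y = v_y0 t − ½ g t² = 50.6: 4.900 t² − 39.81 t + 50.6 = 0.
t = [39.81 ± √(1585 − 991.8)] / 9.8 = (39.81 ± 24.36) / 9.8, giving t = 1.58 s or t = 6.55 s.
The shell is on the way up at the first time, so t = 1.58 s.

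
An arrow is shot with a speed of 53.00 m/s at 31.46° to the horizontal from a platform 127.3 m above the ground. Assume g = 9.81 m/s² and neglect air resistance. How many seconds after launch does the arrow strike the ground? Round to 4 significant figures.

8.642 s

Vertical component: v_y = 53.00 sin 31.46° = 27.661 m/s.
Taking up as positive with launch at y = 127.3 m, landing at y = 0: 0 = 127.3 + 27.661 t − ½(9.81) t².
Solving 4.905 t² − 27.661 t − 127.3 = 0 gives t = [27.661 + √(27.661² + 4·4.905·127.3)] / 9.810 = 8.642 s.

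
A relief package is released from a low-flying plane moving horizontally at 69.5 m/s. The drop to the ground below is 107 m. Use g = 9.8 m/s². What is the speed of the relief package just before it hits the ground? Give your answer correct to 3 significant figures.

Fall time: t = √(2 × 107 / 9.8) = 4.673 s.
At impact: v_x = 69.5 m/s (unchanged), v_y = g t = 9.8 × 4.673 = 45.80 m/s.
Speed = √(v_x² + v_y²) = √(4830 + 2098) = 83.2 m/s.

83.2 m/s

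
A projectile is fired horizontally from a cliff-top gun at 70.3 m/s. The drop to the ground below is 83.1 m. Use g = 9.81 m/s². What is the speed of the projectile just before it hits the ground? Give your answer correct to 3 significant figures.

81.1 m/s

Fall time: t = √(2 × 83.1 / 9.81) = 4.116 s.
At impact: v_x = 70.3 m/s (unchanged), v_y = g t = 9.81 × 4.116 = 40.38 m/s.
Speed = √(v_x² + v_y²) = √(4942 + 1631) = 81.1 m/s.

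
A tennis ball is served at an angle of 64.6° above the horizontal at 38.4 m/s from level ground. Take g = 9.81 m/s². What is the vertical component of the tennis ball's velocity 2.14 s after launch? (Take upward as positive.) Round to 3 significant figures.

Initial vertical component: v_y0 = 38.4 sin 64.6° = 34.69 m/s.
v_y(t) = v_y0 − g t = 34.69 − 9.81 × 2.14 = 13.7 m/s.

13.7 m/s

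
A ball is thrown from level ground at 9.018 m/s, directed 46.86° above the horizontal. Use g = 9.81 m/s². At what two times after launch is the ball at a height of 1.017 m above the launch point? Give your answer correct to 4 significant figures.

0.1782 s and 1.163 s

v_y0 = 9.018 sin 46.86° = 6.5803 m/s.
Set y = v_y0 t − ½ g t² = 1.017: 4.905 t² − 6.5803 t + 1.017 = 0.
t = [6.5803 ± √(43.300 − 19.954)] / 9.81 = (6.5803 ± 4.8318) / 9.81, giving t = 0.1782 s or t = 1.163 s.
So the ball is at 1.017 m at t = 0.1782 s (rising) and t = 1.163 s (falling).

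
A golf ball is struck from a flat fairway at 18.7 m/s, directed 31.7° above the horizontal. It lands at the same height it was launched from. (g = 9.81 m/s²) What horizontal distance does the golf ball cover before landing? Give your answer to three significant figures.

Components: v_x = 18.7 cos 31.7° = 15.91 m/s, v_y = 18.7 sin 31.7° = 9.826 m/s.
Time of flight (same landing height): t = 2 v_y / g = 2 × 9.826 / 9.81 = 2.003 s.
Range: R = v_x · t = 15.91 × 2.003 = 31.9 m.

31.9 m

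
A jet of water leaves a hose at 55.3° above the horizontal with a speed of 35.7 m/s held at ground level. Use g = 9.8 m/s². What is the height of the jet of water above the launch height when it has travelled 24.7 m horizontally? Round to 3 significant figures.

v_x = 35.7 cos 55.3° = 20.32 m/s, v_y0 = 35.7 sin 55.3° = 29.35 m/s.
Time to reach x = 24.7 m: t = x / v_x = 24.7 / 20.32 = 1.216 s.
y = v_y0 t − ½ g t² = 29.35×1.216 − 4.900×1.216² = 28.4 m.

28.4 m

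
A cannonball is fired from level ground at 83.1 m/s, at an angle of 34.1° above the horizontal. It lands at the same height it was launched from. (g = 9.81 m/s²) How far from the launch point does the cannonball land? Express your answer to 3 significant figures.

654 m

Components: v_x = 83.1 cos 34.1° = 68.81 m/s, v_y = 83.1 sin 34.1° = 46.59 m/s.
Time of flight (same landing height): t = 2 v_y / g = 2 × 46.59 / 9.81 = 9.498 s.
Range: R = v_x · t = 68.81 × 9.498 = 654 m.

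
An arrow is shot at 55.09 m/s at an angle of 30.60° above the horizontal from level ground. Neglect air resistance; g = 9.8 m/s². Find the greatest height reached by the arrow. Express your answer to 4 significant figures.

40.12 m

Vertical component of launch velocity: v_y = 55.09 sin 30.60° = 28.043 m/s.
At the highest point the vertical velocity is zero, so v_y² = 2 g h_max.
h_max = (28.043)² / (2 × 9.8) = 786.41 / 19.60 = 40.12 m.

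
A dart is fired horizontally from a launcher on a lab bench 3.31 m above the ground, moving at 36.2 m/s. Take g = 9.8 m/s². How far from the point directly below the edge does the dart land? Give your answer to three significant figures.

29.8 m

Initial vertical velocity is zero, so the fall time comes from h = ½ g t²: t = √(2 × 3.31 / 9.8) = 0.8219 s.
Horizontal motion is uniform at 36.2 m/s, so x = 36.2 × 0.8219 = 29.8 m.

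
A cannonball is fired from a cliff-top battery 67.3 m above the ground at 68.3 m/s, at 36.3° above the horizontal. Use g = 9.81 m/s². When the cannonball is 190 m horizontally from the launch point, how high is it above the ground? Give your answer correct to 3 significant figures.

148 m

v_x = 68.3 cos 36.3° = 55.04 m/s, v_y0 = 68.3 sin 36.3° = 40.43 m/s.
Time to reach x = 190 m: t = x / v_x = 190 / 55.04 = 3.452 s.
y = 67.3 + v_y0 t − ½ g t² = 67.3 + 40.43×3.452 − 4.905×3.452² = 148 m.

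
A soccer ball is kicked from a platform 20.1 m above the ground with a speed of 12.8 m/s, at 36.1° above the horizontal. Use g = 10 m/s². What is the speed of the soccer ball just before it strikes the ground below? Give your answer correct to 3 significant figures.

23.8 m/s

v_x = 12.8 cos 36.1° = 10.34 m/s is unchanged throughout.
For the vertical component, v_y² = v_y0² + 2 g h = (7.542)² + 2×10×20.1 = 458.9, so |v_y| = 21.42 m/s.
Impact speed = √(v_x² + v_y²) = √(106.9 + 458.9) = 23.8 m/s.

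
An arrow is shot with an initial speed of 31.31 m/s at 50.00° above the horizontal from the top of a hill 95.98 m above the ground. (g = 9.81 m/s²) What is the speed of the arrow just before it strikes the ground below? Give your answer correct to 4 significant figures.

53.51 m/s

v_x = 31.31 cos 50.00° = 20.126 m/s is unchanged throughout.
For the vertical component, v_y² = v_y0² + 2 g h = (23.985)² + 2×9.81×95.98 = 2458.4, so |v_y| = 49.582 m/s.
Impact speed = √(v_x² + v_y²) = √(405.06 + 2458.4) = 53.51 m/s.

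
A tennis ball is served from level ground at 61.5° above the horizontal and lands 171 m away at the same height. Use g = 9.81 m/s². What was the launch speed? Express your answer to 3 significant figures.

44.7 m/s

On level ground, R = v₀² sin(2θ) / g, so v₀ = √(R g / sin 2θ).
sin(2 × 61.5°) = 0.8387.
v₀ = √(171 × 9.81 / 0.8387) = √2000 = 44.7 m/s.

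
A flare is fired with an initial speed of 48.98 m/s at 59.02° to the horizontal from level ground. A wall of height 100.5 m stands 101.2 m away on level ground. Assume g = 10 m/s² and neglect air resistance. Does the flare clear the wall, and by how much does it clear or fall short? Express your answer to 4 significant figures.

No — it falls 12.50 m short of clearing the wall.

v_x = 48.98 cos 59.02° = 25.212 m/s; v_y0 = 48.98 sin 59.02° = 41.993 m/s.
Time to reach the wall: t = 101.2 / 25.212 = 4.0140 s.
Height at that point: y = 41.993×4.0140 − 5.000×4.0140² = 87.999 m.
That is 100.5 − 87.999 = 12.50 m below the top of the wall, so the flare does not clear it.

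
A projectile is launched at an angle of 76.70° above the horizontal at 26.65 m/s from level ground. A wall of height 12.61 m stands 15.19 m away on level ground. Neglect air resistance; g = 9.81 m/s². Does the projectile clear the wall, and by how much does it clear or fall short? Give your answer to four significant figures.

Yes — it clears the wall by 21.54 m.

v_x = 26.65 cos 76.70° = 6.1308 m/s; v_y0 = 26.65 sin 76.70° = 25.935 m/s.
Time to reach the wall: t = 15.19 / 6.1308 = 2.4777 s.
Height at that point: y = 25.935×2.4777 − 4.905×2.4777² = 34.147 m.
That is 34.147 − 12.61 = 21.54 m above the top of the wall, so the projectile clears it.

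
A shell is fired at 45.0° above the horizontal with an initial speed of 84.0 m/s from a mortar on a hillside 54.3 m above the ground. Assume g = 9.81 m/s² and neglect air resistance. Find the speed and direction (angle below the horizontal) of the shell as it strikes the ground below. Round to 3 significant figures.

v_x = 84.0 cos 45.0° = 59.40 m/s (constant).
|v_y| at impact = √((59.40)² + 2×9.81×54.3) = 67.78 m/s.
Speed = √(59.40² + 67.78²) = 90.1 m/s; angle = arctan(67.78/59.40) = 48.8° below horizontal.

90.1 m/s at 48.8° below the horizontal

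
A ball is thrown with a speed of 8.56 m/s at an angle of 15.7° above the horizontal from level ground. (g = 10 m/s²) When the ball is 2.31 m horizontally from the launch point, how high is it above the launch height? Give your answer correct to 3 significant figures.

0.256 m

v_x = 8.56 cos 15.7° = 8.241 m/s, v_y0 = 8.56 sin 15.7° = 2.316 m/s.
Time to reach x = 2.31 m: t = x / v_x = 2.31 / 8.241 = 0.2803 s.
y = v_y0 t − ½ g t² = 2.316×0.2803 − 5.000×0.2803² = 0.256 m.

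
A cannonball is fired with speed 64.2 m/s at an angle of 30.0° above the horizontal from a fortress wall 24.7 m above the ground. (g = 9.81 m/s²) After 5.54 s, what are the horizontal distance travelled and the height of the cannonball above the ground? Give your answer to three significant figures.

v_x = 64.2 cos 30.0° = 55.60 m/s; v_y0 = 64.2 sin 30.0° = 32.10 m/s.
x = v_x t = 55.60 × 5.54 = 308 m.
y = 24.7 + v_y0 t − ½ g t² = 52.0 m.

x = 308 m, y = 52.0 m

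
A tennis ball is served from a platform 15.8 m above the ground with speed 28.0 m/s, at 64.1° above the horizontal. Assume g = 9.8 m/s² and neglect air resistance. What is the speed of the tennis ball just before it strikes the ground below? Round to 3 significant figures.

v_x = 28.0 cos 64.1° = 12.23 m/s is unchanged throughout.
For the vertical component, v_y² = v_y0² + 2 g h = (25.19)² + 2×9.8×15.8 = 944.2, so |v_y| = 30.73 m/s.
Impact speed = √(v_x² + v_y²) = √(149.6 + 944.2) = 33.1 m/s.

33.1 m/s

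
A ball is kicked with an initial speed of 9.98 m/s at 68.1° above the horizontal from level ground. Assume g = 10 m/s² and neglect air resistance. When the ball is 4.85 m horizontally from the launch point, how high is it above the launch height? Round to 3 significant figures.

3.58 m

v_x = 9.98 cos 68.1° = 3.722 m/s, v_y0 = 9.98 sin 68.1° = 9.260 m/s.
Time to reach x = 4.85 m: t = x / v_x = 4.85 / 3.722 = 1.303 s.
y = v_y0 t − ½ g t² = 9.260×1.303 − 5.000×1.303² = 3.58 m.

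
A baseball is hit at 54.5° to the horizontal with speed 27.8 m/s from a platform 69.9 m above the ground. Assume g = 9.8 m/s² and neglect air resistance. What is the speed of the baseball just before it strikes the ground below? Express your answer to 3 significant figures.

v_x = 27.8 cos 54.5° = 16.14 m/s is unchanged throughout.
For the vertical component, v_y² = v_y0² + 2 g h = (22.63)² + 2×9.8×69.9 = 1882, so |v_y| = 43.38 m/s.
Impact speed = √(v_x² + v_y²) = √(260.5 + 1882) = 46.3 m/s.

46.3 m/s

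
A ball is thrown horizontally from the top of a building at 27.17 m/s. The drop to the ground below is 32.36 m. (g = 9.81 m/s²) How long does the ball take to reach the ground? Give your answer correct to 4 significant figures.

The horizontal speed doesn't affect the fall. With v_y0 = 0, h = ½ g t².
t = √(2 × 32.36 / 9.81) = √6.5973 = 2.569 s.

2.569 s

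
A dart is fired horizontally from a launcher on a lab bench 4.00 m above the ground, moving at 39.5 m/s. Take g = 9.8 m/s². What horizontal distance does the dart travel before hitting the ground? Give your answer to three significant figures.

Initial vertical velocity is zero, so the fall time comes from h = ½ g t²: t = √(2 × 4.00 / 9.8) = 0.9035 s.
Horizontal motion is uniform at 39.5 m/s, so x = 39.5 × 0.9035 = 35.7 m.

35.7 m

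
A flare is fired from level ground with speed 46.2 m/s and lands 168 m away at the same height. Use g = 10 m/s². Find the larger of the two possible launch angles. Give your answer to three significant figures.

64.0°

Level-ground range: R = v₀² sin(2θ)/g ⇒ sin 2θ = R g / v₀² = 168×10/46.2² = 0.7871.
2θ = arcsin(0.7871) = 51.92° or 180° − 51.92° = 128.08°.
So θ = 26.0° or θ = 64.0°.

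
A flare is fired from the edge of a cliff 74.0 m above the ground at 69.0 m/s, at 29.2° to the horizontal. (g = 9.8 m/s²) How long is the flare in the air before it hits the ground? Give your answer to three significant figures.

8.62 s

Vertical component: v_y = 69.0 sin 29.2° = 33.66 m/s.
Taking up as positive with launch at y = 74.0 m, landing at y = 0: 0 = 74.0 + 33.66 t − ½(9.8) t².
Solving 4.900 t² − 33.66 t − 74.0 = 0 gives t = [33.66 + √(33.66² + 4·4.900·74.0)] / 9.800 = 8.62 s.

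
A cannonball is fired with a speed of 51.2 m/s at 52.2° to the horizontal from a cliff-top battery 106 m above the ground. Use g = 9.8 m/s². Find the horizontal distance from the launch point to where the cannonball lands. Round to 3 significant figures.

325 m

Components: v_x = 51.2 cos 52.2° = 31.38 m/s, v_y = 51.2 sin 52.2° = 40.46 m/s.
Vertical: 0 = 106 + 40.46 t − ½(9.8) t² ⇒ 4.900 t² − 40.46 t − 106 = 0.
t = [40.46 + √(1637 + 2078)] / 9.800 = 10.35 s.
Horizontal: R = v_x · t = 31.38 × 10.35 = 325 m.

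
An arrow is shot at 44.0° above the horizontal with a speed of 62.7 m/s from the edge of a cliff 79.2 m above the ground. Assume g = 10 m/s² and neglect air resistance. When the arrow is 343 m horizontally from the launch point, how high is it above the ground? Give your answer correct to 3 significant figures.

v_x = 62.7 cos 44.0° = 45.10 m/s, v_y0 = 62.7 sin 44.0° = 43.56 m/s.
Time to reach x = 343 m: t = x / v_x = 343 / 45.10 = 7.605 s.
y = 79.2 + v_y0 t − ½ g t² = 79.2 + 43.56×7.605 − 5.000×7.605² = 121 m.

121 m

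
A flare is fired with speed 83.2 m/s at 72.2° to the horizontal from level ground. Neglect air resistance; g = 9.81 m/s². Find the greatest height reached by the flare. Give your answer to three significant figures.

Vertical component of launch velocity: v_y = 83.2 sin 72.2° = 79.22 m/s.
At the highest point the vertical velocity is zero, so v_y² = 2 g h_max.
h_max = (79.22)² / (2 × 9.81) = 6276 / 19.62 = 320 m.

320 m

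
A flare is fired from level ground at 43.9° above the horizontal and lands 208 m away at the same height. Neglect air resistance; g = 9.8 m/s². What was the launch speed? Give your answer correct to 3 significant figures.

On level ground, R = v₀² sin(2θ) / g, so v₀ = √(R g / sin 2θ).
sin(2 × 43.9°) = 0.9993.
v₀ = √(208 × 9.8 / 0.9993) = √2040 = 45.2 m/s.

45.2 m/s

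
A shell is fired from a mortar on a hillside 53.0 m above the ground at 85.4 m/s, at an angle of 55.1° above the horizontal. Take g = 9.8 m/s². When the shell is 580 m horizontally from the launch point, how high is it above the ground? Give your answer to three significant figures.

194 m

v_x = 85.4 cos 55.1° = 48.86 m/s, v_y0 = 85.4 sin 55.1° = 70.04 m/s.
Time to reach x = 580 m: t = x / v_x = 580 / 48.86 = 11.87 s.
y = 53.0 + v_y0 t − ½ g t² = 53.0 + 70.04×11.87 − 4.900×11.87² = 194 m.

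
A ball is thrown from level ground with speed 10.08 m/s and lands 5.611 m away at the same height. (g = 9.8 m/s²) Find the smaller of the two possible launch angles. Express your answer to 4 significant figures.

16.38°

Level-ground range: R = v₀² sin(2θ)/g ⇒ sin 2θ = R g / v₀² = 5.611×9.8/10.08² = 0.5412.
2θ = arcsin(0.5412) = 32.765° or 180° − 32.765° = 147.235°.
So θ = 16.38° or θ = 73.62°.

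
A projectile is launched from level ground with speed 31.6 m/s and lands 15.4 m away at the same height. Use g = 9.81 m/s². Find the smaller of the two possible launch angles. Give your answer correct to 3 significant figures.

Level-ground range: R = v₀² sin(2θ)/g ⇒ sin 2θ = R g / v₀² = 15.4×9.81/31.6² = 0.1513.
2θ = arcsin(0.1513) = 8.702° or 180° − 8.702° = 171.298°.
So θ = 4.35° or θ = 85.6°.

4.35°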